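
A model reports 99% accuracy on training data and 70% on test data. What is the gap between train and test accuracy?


Gap = train_accuracy - test_accuracy
= 99 - 70
= 29%
This large gap strongly indicates overfitting.

29


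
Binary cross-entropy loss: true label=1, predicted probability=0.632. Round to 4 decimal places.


For y=1: Loss = -log(p)
= -log(0.632)
= -(-0.4589)
= 0.4589

0.4589


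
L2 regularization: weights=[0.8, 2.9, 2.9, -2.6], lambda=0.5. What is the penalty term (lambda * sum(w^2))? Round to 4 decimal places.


Squaring each weight:
0.8^2 = 0.64
2.9^2 = 8.41
2.9^2 = 8.41
(-2.6)^2 = 6.76
Sum of squares = 24.22
Penalty = 0.5 * 24.22 = 12.1100

12.1100


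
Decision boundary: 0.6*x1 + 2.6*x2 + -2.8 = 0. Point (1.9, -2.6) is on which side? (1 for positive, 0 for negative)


Compute 0.6 * 1.9 + 2.6 * -2.6 + -2.8
= 1.14 + -6.76 + -2.8
= -8.42
Since -8.42 < 0, the point is on the negative side.

0


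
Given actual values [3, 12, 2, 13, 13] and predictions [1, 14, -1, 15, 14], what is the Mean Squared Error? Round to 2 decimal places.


Differences: [2, -2, 3, -2, -1]
Squared errors: [4, 4, 9, 4, 1]
Sum of squared errors = 22
MSE = 22 / 5 = 4.40

4.40


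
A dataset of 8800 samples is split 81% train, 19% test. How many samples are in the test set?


Train samples = 8800 * 81% = 7128
Test samples = 8800 - 7128
= 1672

1672


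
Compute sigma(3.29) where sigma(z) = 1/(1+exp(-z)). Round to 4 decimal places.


sigmoid(z) = 1 / (1 + exp(-z))
exp(-(3.29)) = exp(-3.29) = 0.0373
1 + 0.0373 = 1.0373
1 / 1.0373 = 0.9641

0.9641


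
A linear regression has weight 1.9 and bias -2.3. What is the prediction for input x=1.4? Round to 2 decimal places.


y = 1.9 * 1.4 + (-2.3)
= 2.66 + (-2.3)
= 0.36

0.36


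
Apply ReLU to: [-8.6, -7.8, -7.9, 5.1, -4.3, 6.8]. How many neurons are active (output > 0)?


ReLU(x) = max(0, x) for each element:
ReLU(-8.6) = 0
ReLU(-7.8) = 0
ReLU(-7.9) = 0
ReLU(5.1) = 5.1
ReLU(-4.3) = 0
ReLU(6.8) = 6.8
Active neurons (>0): 2

2


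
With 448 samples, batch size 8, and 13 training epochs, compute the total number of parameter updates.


Iterations per epoch = 448 / 8 = 56
Total updates = iterations_per_epoch * epochs
= 56 * 13
= 728

728


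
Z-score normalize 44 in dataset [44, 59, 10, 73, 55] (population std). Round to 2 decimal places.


Mean = (44 + 59 + 10 + 73 + 55) / 5 = 48.2
Variance = sum((x_i - mean)^2) / n = 450.96
Std = sqrt(450.96) = 21.2358
Z = (x - mean) / std
= (44 - 48.2) / 21.2358
= -4.2 / 21.2358
= -0.20

-0.20


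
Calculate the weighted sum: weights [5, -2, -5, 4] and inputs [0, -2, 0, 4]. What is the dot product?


Element-wise products:
5 * 0 = 0
-2 * -2 = 4
-5 * 0 = 0
4 * 4 = 16
Sum = 0 + 4 + 0 + 16
= 20

20


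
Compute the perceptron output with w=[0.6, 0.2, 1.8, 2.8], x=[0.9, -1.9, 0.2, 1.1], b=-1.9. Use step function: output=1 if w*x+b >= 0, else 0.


z = w . x + b
= 0.6*0.9 + 0.2*-1.9 + 1.8*0.2 + 2.8*1.1 + -1.9
= 0.54 + -0.38 + 0.36 + 3.08 + -1.9
= 3.6 + -1.9
= 1.7
Since z = 1.7 >= 0, output = 1

1


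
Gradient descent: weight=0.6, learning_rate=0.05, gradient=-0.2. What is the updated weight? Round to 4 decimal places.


w_new = w_old - lr * gradient
= 0.6 - 0.05 * -0.2
= 0.6 - (-0.01)
= 0.6100

0.6100


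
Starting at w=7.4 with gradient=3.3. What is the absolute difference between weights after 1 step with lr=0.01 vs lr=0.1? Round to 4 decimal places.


With lr=0.01: w_new = 7.4 - 0.01 * 3.3 = 7.367
With lr=0.1: w_new = 7.4 - 0.1 * 3.3 = 7.07
Absolute difference = |7.367 - 7.07|
= 0.2970

0.2970


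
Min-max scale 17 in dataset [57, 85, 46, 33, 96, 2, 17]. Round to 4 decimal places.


Min = 2, Max = 96
Range = 96 - 2 = 94
Scaled = (x - min) / (max - min)
= (17 - 2) / 94
= 15 / 94
= 0.1596

0.1596


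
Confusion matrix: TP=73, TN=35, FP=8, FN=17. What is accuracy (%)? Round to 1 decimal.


Accuracy = (TP + TN) / (TP + TN + FP + FN) * 100
= (73 + 35) / (73 + 35 + 8 + 17)
= 108 / 133
= 0.812
= 81.2%

81.2


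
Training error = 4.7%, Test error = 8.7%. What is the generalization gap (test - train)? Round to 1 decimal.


Generalization gap = test_error - train_error
= 8.7 - 4.7
= 4.0%
A moderate gap.

4.0


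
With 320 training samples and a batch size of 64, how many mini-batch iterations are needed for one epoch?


Iterations per epoch = dataset_size / batch_size
= 320 / 64
= 5

5


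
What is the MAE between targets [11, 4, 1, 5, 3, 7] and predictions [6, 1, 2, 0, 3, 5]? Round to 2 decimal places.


Absolute errors: [5, 3, 1, 5, 0, 2]
Sum of absolute errors = 16
MAE = 16 / 6 = 2.67

2.67


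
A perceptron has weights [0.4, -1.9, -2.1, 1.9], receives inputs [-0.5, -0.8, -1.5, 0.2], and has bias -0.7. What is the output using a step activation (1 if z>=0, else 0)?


z = w . x + b
= 0.4*-0.5 + -1.9*-0.8 + -2.1*-1.5 + 1.9*0.2 + -0.7
= -0.2 + 1.52 + 3.15 + 0.38 + -0.7
= 4.85 + -0.7
= 4.15
Since z = 4.15 >= 0, output = 1

1


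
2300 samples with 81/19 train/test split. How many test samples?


Train samples = 2300 * 81% = 1863
Test samples = 2300 - 1863
= 437

437


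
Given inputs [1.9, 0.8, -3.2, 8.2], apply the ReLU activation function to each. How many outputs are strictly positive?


ReLU(x) = max(0, x) for each element:
ReLU(1.9) = 1.9
ReLU(0.8) = 0.8
ReLU(-3.2) = 0
ReLU(8.2) = 8.2
Active neurons (>0): 3

3


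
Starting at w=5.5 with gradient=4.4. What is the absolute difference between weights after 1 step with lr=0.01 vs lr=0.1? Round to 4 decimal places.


With lr=0.01: w_new = 5.5 - 0.01 * 4.4 = 5.456
With lr=0.1: w_new = 5.5 - 0.1 * 4.4 = 5.06
Absolute difference = |5.456 - 5.06|
= 0.3960

0.3960


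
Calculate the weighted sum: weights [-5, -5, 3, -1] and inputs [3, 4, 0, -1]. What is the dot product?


Element-wise products:
-5 * 3 = -15
-5 * 4 = -20
3 * 0 = 0
-1 * -1 = 1
Sum = -15 + -20 + 0 + 1
= -34

-34


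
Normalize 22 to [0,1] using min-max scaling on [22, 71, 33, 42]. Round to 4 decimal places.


Min = 22, Max = 71
Range = 71 - 22 = 49
Scaled = (x - min) / (max - min)
= (22 - 22) / 49
= 0 / 49
= 0.0000

0.0000


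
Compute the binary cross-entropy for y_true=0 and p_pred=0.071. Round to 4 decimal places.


For y=0: Loss = -log(1-p)
= -log(1 - 0.071)
= -log(0.929)
= -(-0.0736)
= 0.0736

0.0736


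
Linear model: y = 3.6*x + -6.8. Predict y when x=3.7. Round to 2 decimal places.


y = 3.6 * 3.7 + (-6.8)
= 13.32 + (-6.8)
= 6.52

6.52


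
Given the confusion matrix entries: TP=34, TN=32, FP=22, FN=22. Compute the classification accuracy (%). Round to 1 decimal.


Accuracy = (TP + TN) / (TP + TN + FP + FN) * 100
= (34 + 32) / (34 + 32 + 22 + 22)
= 66 / 110
= 0.6
= 60.0%

60.0


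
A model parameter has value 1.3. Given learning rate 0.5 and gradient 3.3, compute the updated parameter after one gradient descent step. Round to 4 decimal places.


w_new = w_old - lr * gradient
= 1.3 - 0.5 * 3.3
= 1.3 - (1.65)
= -0.3500

-0.3500


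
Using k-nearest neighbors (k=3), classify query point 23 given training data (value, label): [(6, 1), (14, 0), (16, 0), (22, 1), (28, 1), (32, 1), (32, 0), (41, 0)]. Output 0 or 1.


Distances from query 23:
Point 22 (class 1): distance = 1
Point 28 (class 1): distance = 5
Point 16 (class 0): distance = 7
K=3 nearest neighbors: classes = [1, 1, 0]
Votes for class 1: 2 / 3
Majority vote => class 1

1


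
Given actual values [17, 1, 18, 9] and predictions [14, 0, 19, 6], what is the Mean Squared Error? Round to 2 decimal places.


Differences: [3, 1, -1, 3]
Squared errors: [9, 1, 1, 9]
Sum of squared errors = 20
MSE = 20 / 4 = 5.00

5.00


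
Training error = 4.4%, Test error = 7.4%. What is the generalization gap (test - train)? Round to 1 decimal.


Generalization gap = test_error - train_error
= 7.4 - 4.4
= 3.0%
A moderate gap.

3.0


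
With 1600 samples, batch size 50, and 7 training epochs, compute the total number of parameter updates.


Iterations per epoch = 1600 / 50 = 32
Total updates = iterations_per_epoch * epochs
= 32 * 7
= 224

224


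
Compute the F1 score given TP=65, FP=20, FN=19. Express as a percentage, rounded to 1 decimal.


Precision = TP / (TP + FP) = 65 / 85 = 0.7647
Recall = TP / (TP + FN) = 65 / 84 = 0.7738
F1 = 2 * P * R / (P + R)
= 2 * 0.7647 * 0.7738 / (0.7647 + 0.7738)
= 1.1835 / 1.5385
= 0.7692
As percentage: 76.9%

76.9


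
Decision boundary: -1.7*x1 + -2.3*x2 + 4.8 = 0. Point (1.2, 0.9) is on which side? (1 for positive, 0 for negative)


Compute -1.7 * 1.2 + -2.3 * 0.9 + 4.8
= -2.04 + -2.07 + 4.8
= 0.69
Since 0.69 >= 0, the point is on the positive side.

1


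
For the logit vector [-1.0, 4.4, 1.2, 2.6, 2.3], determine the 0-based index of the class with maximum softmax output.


Softmax is a monotonic transformation, so it preserves the argmax.
We need to find the index of the maximum logit.
Index 0: -1.0
Index 1: 4.4
Index 2: 1.2
Index 3: 2.6
Index 4: 2.3
Maximum logit = 4.4 at index 1

1


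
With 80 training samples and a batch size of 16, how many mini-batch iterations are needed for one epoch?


Iterations per epoch = dataset_size / batch_size
= 80 / 16
= 5

5


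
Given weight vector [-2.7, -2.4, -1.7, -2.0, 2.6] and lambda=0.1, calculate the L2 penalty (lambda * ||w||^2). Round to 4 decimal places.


Squaring each weight:
(-2.7)^2 = 7.29
(-2.4)^2 = 5.76
(-1.7)^2 = 2.89
(-2.0)^2 = 4.0
2.6^2 = 6.76
Sum of squares = 26.7
Penalty = 0.1 * 26.7 = 2.6700

2.6700


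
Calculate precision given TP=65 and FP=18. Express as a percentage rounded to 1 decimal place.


Precision = TP / (TP + FP) * 100
= 65 / (65 + 18)
= 65 / 83
= 0.7831
= 78.3%

78.3


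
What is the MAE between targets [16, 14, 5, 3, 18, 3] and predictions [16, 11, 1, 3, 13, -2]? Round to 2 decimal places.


Absolute errors: [0, 3, 4, 0, 5, 5]
Sum of absolute errors = 17
MAE = 17 / 6 = 2.83

2.83


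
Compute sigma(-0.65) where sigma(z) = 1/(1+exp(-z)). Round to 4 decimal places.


sigmoid(z) = 1 / (1 + exp(-z))
exp(-(-0.65)) = exp(0.65) = 1.9155
1 + 1.9155 = 2.9155
1 / 2.9155 = 0.3430

0.3430


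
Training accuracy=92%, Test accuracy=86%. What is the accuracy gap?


Gap = train_accuracy - test_accuracy
= 92 - 86
= 6%
This moderate gap may indicate mild overfitting.

6


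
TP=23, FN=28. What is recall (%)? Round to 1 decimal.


Recall = TP / (TP + FN) * 100
= 23 / (23 + 28)
= 23 / 51
= 0.451
= 45.1%

45.1


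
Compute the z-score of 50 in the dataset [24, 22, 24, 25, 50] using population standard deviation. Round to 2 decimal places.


Mean = (24 + 22 + 24 + 25 + 50) / 5 = 29.0
Variance = sum((x_i - mean)^2) / n = 111.2
Std = sqrt(111.2) = 10.5451
Z = (x - mean) / std
= (50 - 29.0) / 10.5451
= 21.0 / 10.5451
= 1.99

1.99


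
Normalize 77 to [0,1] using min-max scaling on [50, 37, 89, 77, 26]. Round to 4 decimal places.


Min = 26, Max = 89
Range = 89 - 26 = 63
Scaled = (x - min) / (max - min)
= (77 - 26) / 63
= 51 / 63
= 0.8095

0.8095


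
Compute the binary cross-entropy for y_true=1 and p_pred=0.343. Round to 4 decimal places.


For y=1: Loss = -log(p)
= -log(0.343)
= -(-1.07)
= 1.0700

1.0700


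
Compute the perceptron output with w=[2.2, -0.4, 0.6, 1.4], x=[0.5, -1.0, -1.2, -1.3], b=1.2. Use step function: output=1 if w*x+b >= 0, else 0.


z = w . x + b
= 2.2*0.5 + -0.4*-1.0 + 0.6*-1.2 + 1.4*-1.3 + 1.2
= 1.1 + 0.4 + -0.72 + -1.82 + 1.2
= -1.04 + 1.2
= 0.16
Since z = 0.16 >= 0, output = 1

1


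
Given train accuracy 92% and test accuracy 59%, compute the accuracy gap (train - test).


Gap = train_accuracy - test_accuracy
= 92 - 59
= 33%
This large gap strongly indicates overfitting.

33


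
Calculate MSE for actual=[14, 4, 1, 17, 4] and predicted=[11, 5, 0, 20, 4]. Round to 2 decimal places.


Differences: [3, -1, 1, -3, 0]
Squared errors: [9, 1, 1, 9, 0]
Sum of squared errors = 20
MSE = 20 / 5 = 4.00

4.00


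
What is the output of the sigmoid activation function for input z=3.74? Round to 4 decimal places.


sigmoid(z) = 1 / (1 + exp(-z))
exp(-(3.74)) = exp(-3.74) = 0.0238
1 + 0.0238 = 1.0238
1 / 1.0238 = 0.9768

0.9768


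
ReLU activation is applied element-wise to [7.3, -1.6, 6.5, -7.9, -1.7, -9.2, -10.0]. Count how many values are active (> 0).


ReLU(x) = max(0, x) for each element:
ReLU(7.3) = 7.3
ReLU(-1.6) = 0
ReLU(6.5) = 6.5
ReLU(-7.9) = 0
ReLU(-1.7) = 0
ReLU(-9.2) = 0
ReLU(-10.0) = 0
Active neurons (>0): 2

2


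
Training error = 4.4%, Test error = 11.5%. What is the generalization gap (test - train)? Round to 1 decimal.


Generalization gap = test_error - train_error
= 11.5 - 4.4
= 7.1%
A moderate gap.

7.1


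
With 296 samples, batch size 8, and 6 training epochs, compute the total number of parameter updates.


Iterations per epoch = 296 / 8 = 37
Total updates = iterations_per_epoch * epochs
= 37 * 6
= 222

222


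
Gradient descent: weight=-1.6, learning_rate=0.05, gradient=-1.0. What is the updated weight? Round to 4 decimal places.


w_new = w_old - lr * gradient
= -1.6 - 0.05 * -1.0
= -1.6 - (-0.05)
= -1.5500

-1.5500


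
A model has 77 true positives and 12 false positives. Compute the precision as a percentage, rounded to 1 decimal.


Precision = TP / (TP + FP) * 100
= 77 / (77 + 12)
= 77 / 89
= 0.8652
= 86.5%

86.5


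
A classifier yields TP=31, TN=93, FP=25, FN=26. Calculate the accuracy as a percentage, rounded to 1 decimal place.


Accuracy = (TP + TN) / (TP + TN + FP + FN) * 100
= (31 + 93) / (31 + 93 + 25 + 26)
= 124 / 175
= 0.7086
= 70.9%

70.9


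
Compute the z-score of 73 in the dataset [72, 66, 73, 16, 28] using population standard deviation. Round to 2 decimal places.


Mean = (72 + 66 + 73 + 16 + 28) / 5 = 51.0
Variance = sum((x_i - mean)^2) / n = 580.8
Std = sqrt(580.8) = 24.0998
Z = (x - mean) / std
= (73 - 51.0) / 24.0998
= 22.0 / 24.0998
= 0.91

0.91


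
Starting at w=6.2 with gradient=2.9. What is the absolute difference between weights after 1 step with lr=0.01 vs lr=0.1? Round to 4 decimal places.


With lr=0.01: w_new = 6.2 - 0.01 * 2.9 = 6.171
With lr=0.1: w_new = 6.2 - 0.1 * 2.9 = 5.91
Absolute difference = |6.171 - 5.91|
= 0.2610

0.2610


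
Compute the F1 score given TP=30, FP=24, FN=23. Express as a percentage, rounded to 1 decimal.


Precision = TP / (TP + FP) = 30 / 54 = 0.5556
Recall = TP / (TP + FN) = 30 / 53 = 0.566
F1 = 2 * P * R / (P + R)
= 2 * 0.5556 * 0.566 / (0.5556 + 0.566)
= 0.6289 / 1.1216
= 0.5607
As percentage: 56.1%

56.1


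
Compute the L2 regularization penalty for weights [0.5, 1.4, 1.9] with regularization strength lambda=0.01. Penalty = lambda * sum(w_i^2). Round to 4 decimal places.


Squaring each weight:
0.5^2 = 0.25
1.4^2 = 1.96
1.9^2 = 3.61
Sum of squares = 5.82
Penalty = 0.01 * 5.82 = 0.0582

0.0582


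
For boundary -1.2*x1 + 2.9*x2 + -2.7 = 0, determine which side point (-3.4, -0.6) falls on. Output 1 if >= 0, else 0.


Compute -1.2 * -3.4 + 2.9 * -0.6 + -2.7
= 4.08 + -1.74 + -2.7
= -0.36
Since -0.36 < 0, the point is on the negative side.

0


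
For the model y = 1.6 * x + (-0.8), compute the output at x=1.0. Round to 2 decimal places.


y = 1.6 * 1.0 + (-0.8)
= 1.6 + (-0.8)
= 0.80

0.80


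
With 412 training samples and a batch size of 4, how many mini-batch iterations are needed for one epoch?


Iterations per epoch = dataset_size / batch_size
= 412 / 4
= 103

103


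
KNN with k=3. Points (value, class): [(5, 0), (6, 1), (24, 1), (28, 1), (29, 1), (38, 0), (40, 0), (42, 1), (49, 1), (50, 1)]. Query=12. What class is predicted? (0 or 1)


Distances from query 12:
Point 6 (class 1): distance = 6
Point 5 (class 0): distance = 7
Point 24 (class 1): distance = 12
K=3 nearest neighbors: classes = [1, 0, 1]
Votes for class 1: 2 / 3
Majority vote => class 1

1


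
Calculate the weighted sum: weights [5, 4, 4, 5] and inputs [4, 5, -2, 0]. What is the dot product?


Element-wise products:
5 * 4 = 20
4 * 5 = 20
4 * -2 = -8
5 * 0 = 0
Sum = 20 + 20 + -8 + 0
= 32

32


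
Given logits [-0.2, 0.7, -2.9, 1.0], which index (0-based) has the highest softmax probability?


Softmax is a monotonic transformation, so it preserves the argmax.
We need to find the index of the maximum logit.
Index 0: -0.2
Index 1: 0.7
Index 2: -2.9
Index 3: 1.0
Maximum logit = 1.0 at index 3

3


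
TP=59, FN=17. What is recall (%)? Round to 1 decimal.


Recall = TP / (TP + FN) * 100
= 59 / (59 + 17)
= 59 / 76
= 0.7763
= 77.6%

77.6


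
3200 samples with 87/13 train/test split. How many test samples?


Train samples = 3200 * 87% = 2784
Test samples = 3200 - 2784
= 416

416


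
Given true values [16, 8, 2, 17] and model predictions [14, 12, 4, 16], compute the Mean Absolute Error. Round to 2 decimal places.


Absolute errors: [2, 4, 2, 1]
Sum of absolute errors = 9
MAE = 9 / 4 = 2.25

2.25


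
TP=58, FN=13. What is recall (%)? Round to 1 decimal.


Recall = TP / (TP + FN) * 100
= 58 / (58 + 13)
= 58 / 71
= 0.8169
= 81.7%

81.7


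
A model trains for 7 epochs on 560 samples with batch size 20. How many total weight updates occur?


Iterations per epoch = 560 / 20 = 28
Total updates = iterations_per_epoch * epochs
= 28 * 7
= 196

196


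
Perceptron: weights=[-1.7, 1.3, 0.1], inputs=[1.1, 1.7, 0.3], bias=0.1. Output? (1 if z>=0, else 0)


z = w . x + b
= -1.7*1.1 + 1.3*1.7 + 0.1*0.3 + 0.1
= -1.87 + 2.21 + 0.03 + 0.1
= 0.37 + 0.1
= 0.47
Since z = 0.47 >= 0, output = 1

1


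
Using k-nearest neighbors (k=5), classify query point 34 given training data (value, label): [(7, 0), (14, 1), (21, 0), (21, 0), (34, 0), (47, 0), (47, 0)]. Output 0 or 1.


Distances from query 34:
Point 34 (class 0): distance = 0
Point 21 (class 0): distance = 13
Point 21 (class 0): distance = 13
Point 47 (class 0): distance = 13
Point 47 (class 0): distance = 13
K=5 nearest neighbors: classes = [0, 0, 0, 0, 0]
Votes for class 1: 0 / 5
Majority vote => class 0

0


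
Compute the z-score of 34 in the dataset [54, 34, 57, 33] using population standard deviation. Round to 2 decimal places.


Mean = (54 + 34 + 57 + 33) / 4 = 44.5
Variance = sum((x_i - mean)^2) / n = 122.25
Std = sqrt(122.25) = 11.0567
Z = (x - mean) / std
= (34 - 44.5) / 11.0567
= -10.5 / 11.0567
= -0.95

-0.95


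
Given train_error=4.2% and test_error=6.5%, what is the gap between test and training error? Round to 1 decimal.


Generalization gap = test_error - train_error
= 6.5 - 4.2
= 2.3%
A moderate gap.

2.3


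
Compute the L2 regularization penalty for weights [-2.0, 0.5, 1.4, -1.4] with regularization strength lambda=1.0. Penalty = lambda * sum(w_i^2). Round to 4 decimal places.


Squaring each weight:
(-2.0)^2 = 4.0
0.5^2 = 0.25
1.4^2 = 1.96
(-1.4)^2 = 1.96
Sum of squares = 8.17
Penalty = 1.0 * 8.17 = 8.1700

8.1700


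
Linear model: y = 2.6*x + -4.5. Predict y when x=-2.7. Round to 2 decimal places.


y = 2.6 * -2.7 + (-4.5)
= -7.02 + (-4.5)
= -11.52

-11.52


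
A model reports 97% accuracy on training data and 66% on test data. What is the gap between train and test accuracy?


Gap = train_accuracy - test_accuracy
= 97 - 66
= 31%
This large gap strongly indicates overfitting.

31


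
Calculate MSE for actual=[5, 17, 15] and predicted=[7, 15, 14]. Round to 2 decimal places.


Differences: [-2, 2, 1]
Squared errors: [4, 4, 1]
Sum of squared errors = 9
MSE = 9 / 3 = 3.00

3.00


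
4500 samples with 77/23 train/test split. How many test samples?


Train samples = 4500 * 77% = 3465
Test samples = 4500 - 3465
= 1035

1035


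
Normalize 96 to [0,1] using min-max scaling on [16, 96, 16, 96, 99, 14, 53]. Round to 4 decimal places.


Min = 14, Max = 99
Range = 99 - 14 = 85
Scaled = (x - min) / (max - min)
= (96 - 14) / 85
= 82 / 85
= 0.9647

0.9647


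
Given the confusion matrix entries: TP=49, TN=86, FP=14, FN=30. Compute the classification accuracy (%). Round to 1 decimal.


Accuracy = (TP + TN) / (TP + TN + FP + FN) * 100
= (49 + 86) / (49 + 86 + 14 + 30)
= 135 / 179
= 0.7542
= 75.4%

75.4


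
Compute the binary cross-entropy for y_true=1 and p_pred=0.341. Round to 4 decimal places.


For y=1: Loss = -log(p)
= -log(0.341)
= -(-1.0759)
= 1.0759

1.0759


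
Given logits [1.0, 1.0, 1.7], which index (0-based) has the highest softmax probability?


Softmax is a monotonic transformation, so it preserves the argmax.
We need to find the index of the maximum logit.
Index 0: 1.0
Index 1: 1.0
Index 2: 1.7
Maximum logit = 1.7 at index 2

2


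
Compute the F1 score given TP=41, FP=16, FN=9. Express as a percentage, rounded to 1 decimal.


Precision = TP / (TP + FP) = 41 / 57 = 0.7193
Recall = TP / (TP + FN) = 41 / 50 = 0.82
F1 = 2 * P * R / (P + R)
= 2 * 0.7193 * 0.82 / (0.7193 + 0.82)
= 1.1796 / 1.5393
= 0.7664
As percentage: 76.6%

76.6


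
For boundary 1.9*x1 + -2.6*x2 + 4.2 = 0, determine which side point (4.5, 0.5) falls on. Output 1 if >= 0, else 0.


Compute 1.9 * 4.5 + -2.6 * 0.5 + 4.2
= 8.55 + -1.3 + 4.2
= 11.45
Since 11.45 >= 0, the point is on the positive side.

1


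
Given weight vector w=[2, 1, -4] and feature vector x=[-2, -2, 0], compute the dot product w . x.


Element-wise products:
2 * -2 = -4
1 * -2 = -2
-4 * 0 = 0
Sum = -4 + -2 + 0
= -6

-6


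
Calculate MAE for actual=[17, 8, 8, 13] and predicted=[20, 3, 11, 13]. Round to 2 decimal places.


Absolute errors: [3, 5, 3, 0]
Sum of absolute errors = 11
MAE = 11 / 4 = 2.75

2.75


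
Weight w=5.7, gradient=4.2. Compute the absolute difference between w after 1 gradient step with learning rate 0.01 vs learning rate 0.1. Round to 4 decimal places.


With lr=0.01: w_new = 5.7 - 0.01 * 4.2 = 5.658
With lr=0.1: w_new = 5.7 - 0.1 * 4.2 = 5.28
Absolute difference = |5.658 - 5.28|
= 0.3780

0.3780


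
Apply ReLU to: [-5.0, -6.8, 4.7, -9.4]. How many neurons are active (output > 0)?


ReLU(x) = max(0, x) for each element:
ReLU(-5.0) = 0
ReLU(-6.8) = 0
ReLU(4.7) = 4.7
ReLU(-9.4) = 0
Active neurons (>0): 1

1


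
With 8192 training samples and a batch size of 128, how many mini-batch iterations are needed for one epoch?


Iterations per epoch = dataset_size / batch_size
= 8192 / 128
= 64

64


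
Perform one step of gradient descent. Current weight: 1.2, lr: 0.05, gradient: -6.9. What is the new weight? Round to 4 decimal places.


w_new = w_old - lr * gradient
= 1.2 - 0.05 * -6.9
= 1.2 - (-0.345)
= 1.5450

1.5450


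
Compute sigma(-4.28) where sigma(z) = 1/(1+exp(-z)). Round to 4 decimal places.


sigmoid(z) = 1 / (1 + exp(-z))
exp(-(-4.28)) = exp(4.28) = 72.2404
1 + 72.2404 = 73.2404
1 / 73.2404 = 0.0137

0.0137


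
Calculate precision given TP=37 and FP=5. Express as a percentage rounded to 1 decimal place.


Precision = TP / (TP + FP) * 100
= 37 / (37 + 5)
= 37 / 42
= 0.881
= 88.1%

88.1


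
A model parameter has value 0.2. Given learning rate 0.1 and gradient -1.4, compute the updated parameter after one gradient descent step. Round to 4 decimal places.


w_new = w_old - lr * gradient
= 0.2 - 0.1 * -1.4
= 0.2 - (-0.14)
= 0.3400

0.3400


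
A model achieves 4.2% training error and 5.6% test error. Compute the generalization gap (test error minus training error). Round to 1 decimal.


Generalization gap = test_error - train_error
= 5.6 - 4.2
= 1.4%
A small gap suggests good generalization.

1.4


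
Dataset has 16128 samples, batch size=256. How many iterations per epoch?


Iterations per epoch = dataset_size / batch_size
= 16128 / 256
= 63

63


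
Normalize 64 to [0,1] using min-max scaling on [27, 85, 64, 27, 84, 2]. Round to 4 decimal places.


Min = 2, Max = 85
Range = 85 - 2 = 83
Scaled = (x - min) / (max - min)
= (64 - 2) / 83
= 62 / 83
= 0.7470

0.7470


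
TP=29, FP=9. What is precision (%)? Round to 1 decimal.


Precision = TP / (TP + FP) * 100
= 29 / (29 + 9)
= 29 / 38
= 0.7632
= 76.3%

76.3


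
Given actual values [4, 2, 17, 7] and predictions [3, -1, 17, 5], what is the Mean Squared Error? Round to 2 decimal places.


Differences: [1, 3, 0, 2]
Squared errors: [1, 9, 0, 4]
Sum of squared errors = 14
MSE = 14 / 4 = 3.50

3.50


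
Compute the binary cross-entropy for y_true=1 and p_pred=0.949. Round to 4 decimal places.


For y=1: Loss = -log(p)
= -log(0.949)
= -(-0.0523)
= 0.0523

0.0523


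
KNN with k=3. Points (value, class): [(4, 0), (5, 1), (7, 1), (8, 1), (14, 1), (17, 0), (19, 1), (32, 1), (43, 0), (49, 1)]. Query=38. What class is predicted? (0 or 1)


Distances from query 38:
Point 43 (class 0): distance = 5
Point 32 (class 1): distance = 6
Point 49 (class 1): distance = 11
K=3 nearest neighbors: classes = [0, 1, 1]
Votes for class 1: 2 / 3
Majority vote => class 1

1


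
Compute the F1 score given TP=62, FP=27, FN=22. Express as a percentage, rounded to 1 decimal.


Precision = TP / (TP + FP) = 62 / 89 = 0.6966
Recall = TP / (TP + FN) = 62 / 84 = 0.7381
F1 = 2 * P * R / (P + R)
= 2 * 0.6966 * 0.7381 / (0.6966 + 0.7381)
= 1.0284 / 1.4347
= 0.7168
As percentage: 71.7%

71.7


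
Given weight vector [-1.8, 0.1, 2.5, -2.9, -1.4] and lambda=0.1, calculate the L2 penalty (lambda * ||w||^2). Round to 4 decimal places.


Squaring each weight:
(-1.8)^2 = 3.24
0.1^2 = 0.01
2.5^2 = 6.25
(-2.9)^2 = 8.41
(-1.4)^2 = 1.96
Sum of squares = 19.87
Penalty = 0.1 * 19.87 = 1.9870

1.9870


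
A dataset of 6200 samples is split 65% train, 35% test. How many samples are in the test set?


Train samples = 6200 * 65% = 4030
Test samples = 6200 - 4030
= 2170

2170


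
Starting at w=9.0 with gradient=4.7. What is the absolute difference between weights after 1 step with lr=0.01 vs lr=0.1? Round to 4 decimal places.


With lr=0.01: w_new = 9.0 - 0.01 * 4.7 = 8.953
With lr=0.1: w_new = 9.0 - 0.1 * 4.7 = 8.53
Absolute difference = |8.953 - 8.53|
= 0.4230

0.4230


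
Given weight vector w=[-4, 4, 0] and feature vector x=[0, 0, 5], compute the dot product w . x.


Element-wise products:
-4 * 0 = 0
4 * 0 = 0
0 * 5 = 0
Sum = 0 + 0 + 0
= 0

0


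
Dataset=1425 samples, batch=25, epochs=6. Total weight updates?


Iterations per epoch = 1425 / 25 = 57
Total updates = iterations_per_epoch * epochs
= 57 * 6
= 342

342


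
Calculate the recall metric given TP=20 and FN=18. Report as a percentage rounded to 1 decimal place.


Recall = TP / (TP + FN) * 100
= 20 / (20 + 18)
= 20 / 38
= 0.5263
= 52.6%

52.6


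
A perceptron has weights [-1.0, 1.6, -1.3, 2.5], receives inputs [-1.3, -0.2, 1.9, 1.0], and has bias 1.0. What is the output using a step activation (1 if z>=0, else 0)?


z = w . x + b
= -1.0*-1.3 + 1.6*-0.2 + -1.3*1.9 + 2.5*1.0 + 1.0
= 1.3 + -0.32 + -2.47 + 2.5 + 1.0
= 1.01 + 1.0
= 2.01
Since z = 2.01 >= 0, output = 1

1


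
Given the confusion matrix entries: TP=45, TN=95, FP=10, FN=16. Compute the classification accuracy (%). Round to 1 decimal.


Accuracy = (TP + TN) / (TP + TN + FP + FN) * 100
= (45 + 95) / (45 + 95 + 10 + 16)
= 140 / 166
= 0.8434
= 84.3%

84.3


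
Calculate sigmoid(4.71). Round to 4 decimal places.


sigmoid(z) = 1 / (1 + exp(-z))
exp(-(4.71)) = exp(-4.71) = 0.009
1 + 0.009 = 1.009
1 / 1.009 = 0.9911

0.9911


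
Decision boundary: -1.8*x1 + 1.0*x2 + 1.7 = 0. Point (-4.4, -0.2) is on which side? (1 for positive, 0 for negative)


Compute -1.8 * -4.4 + 1.0 * -0.2 + 1.7
= 7.92 + -0.2 + 1.7
= 9.42
Since 9.42 >= 0, the point is on the positive side.

1


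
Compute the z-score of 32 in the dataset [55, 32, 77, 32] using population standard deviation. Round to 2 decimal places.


Mean = (55 + 32 + 77 + 32) / 4 = 49.0
Variance = sum((x_i - mean)^2) / n = 349.5
Std = sqrt(349.5) = 18.6949
Z = (x - mean) / std
= (32 - 49.0) / 18.6949
= -17.0 / 18.6949
= -0.91

-0.91


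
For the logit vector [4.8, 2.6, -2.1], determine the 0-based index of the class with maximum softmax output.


Softmax is a monotonic transformation, so it preserves the argmax.
We need to find the index of the maximum logit.
Index 0: 4.8
Index 1: 2.6
Index 2: -2.1
Maximum logit = 4.8 at index 0

0


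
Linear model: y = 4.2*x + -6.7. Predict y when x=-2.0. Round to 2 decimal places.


y = 4.2 * -2.0 + (-6.7)
= -8.4 + (-6.7)
= -15.10

-15.10


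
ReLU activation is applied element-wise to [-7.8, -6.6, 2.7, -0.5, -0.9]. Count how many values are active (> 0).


ReLU(x) = max(0, x) for each element:
ReLU(-7.8) = 0
ReLU(-6.6) = 0
ReLU(2.7) = 2.7
ReLU(-0.5) = 0
ReLU(-0.9) = 0
Active neurons (>0): 1

1


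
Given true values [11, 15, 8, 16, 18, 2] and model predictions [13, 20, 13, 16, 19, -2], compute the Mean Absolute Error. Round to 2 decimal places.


Absolute errors: [2, 5, 5, 0, 1, 4]
Sum of absolute errors = 17
MAE = 17 / 6 = 2.83

2.83


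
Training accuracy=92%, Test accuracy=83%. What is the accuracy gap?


Gap = train_accuracy - test_accuracy
= 92 - 83
= 9%
This moderate gap may indicate mild overfitting.

9


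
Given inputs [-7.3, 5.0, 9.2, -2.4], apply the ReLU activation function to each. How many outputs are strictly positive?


ReLU(x) = max(0, x) for each element:
ReLU(-7.3) = 0
ReLU(5.0) = 5.0
ReLU(9.2) = 9.2
ReLU(-2.4) = 0
Active neurons (>0): 2

2


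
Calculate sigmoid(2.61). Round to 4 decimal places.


sigmoid(z) = 1 / (1 + exp(-z))
exp(-(2.61)) = exp(-2.61) = 0.0735
1 + 0.0735 = 1.0735
1 / 1.0735 = 0.9315

0.9315


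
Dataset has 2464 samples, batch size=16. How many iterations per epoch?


Iterations per epoch = dataset_size / batch_size
= 2464 / 16
= 154

154


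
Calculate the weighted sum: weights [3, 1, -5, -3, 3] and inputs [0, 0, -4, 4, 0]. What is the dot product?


Element-wise products:
3 * 0 = 0
1 * 0 = 0
-5 * -4 = 20
-3 * 4 = -12
3 * 0 = 0
Sum = 0 + 0 + 20 + -12 + 0
= 8

8


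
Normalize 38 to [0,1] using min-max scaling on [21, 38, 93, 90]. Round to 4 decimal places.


Min = 21, Max = 93
Range = 93 - 21 = 72
Scaled = (x - min) / (max - min)
= (38 - 21) / 72
= 17 / 72
= 0.2361

0.2361


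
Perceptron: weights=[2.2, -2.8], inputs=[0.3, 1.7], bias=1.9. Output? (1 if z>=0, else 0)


z = w . x + b
= 2.2*0.3 + -2.8*1.7 + 1.9
= 0.66 + -4.76 + 1.9
= -4.1 + 1.9
= -2.2
Since z = -2.2 < 0, output = 0

0


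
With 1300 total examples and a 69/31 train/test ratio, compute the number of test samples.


Train samples = 1300 * 69% = 897
Test samples = 1300 - 897
= 403

403


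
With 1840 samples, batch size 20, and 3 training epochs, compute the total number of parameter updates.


Iterations per epoch = 1840 / 20 = 92
Total updates = iterations_per_epoch * epochs
= 92 * 3
= 276

276


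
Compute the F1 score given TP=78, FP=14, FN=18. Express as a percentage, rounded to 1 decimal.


Precision = TP / (TP + FP) = 78 / 92 = 0.8478
Recall = TP / (TP + FN) = 78 / 96 = 0.8125
F1 = 2 * P * R / (P + R)
= 2 * 0.8478 * 0.8125 / (0.8478 + 0.8125)
= 1.3777 / 1.6603
= 0.8298
As percentage: 83.0%

83.0


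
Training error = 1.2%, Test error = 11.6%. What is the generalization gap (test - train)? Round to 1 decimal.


Generalization gap = test_error - train_error
= 11.6 - 1.2
= 10.4%
A large gap suggests overfitting.

10.4


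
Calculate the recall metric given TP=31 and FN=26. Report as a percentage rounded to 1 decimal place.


Recall = TP / (TP + FN) * 100
= 31 / (31 + 26)
= 31 / 57
= 0.5439
= 54.4%

54.4


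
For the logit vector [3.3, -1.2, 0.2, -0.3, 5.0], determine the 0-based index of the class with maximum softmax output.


Softmax is a monotonic transformation, so it preserves the argmax.
We need to find the index of the maximum logit.
Index 0: 3.3
Index 1: -1.2
Index 2: 0.2
Index 3: -0.3
Index 4: 5.0
Maximum logit = 5.0 at index 4

4


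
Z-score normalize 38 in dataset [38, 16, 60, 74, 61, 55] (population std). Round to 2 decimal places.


Mean = (38 + 16 + 60 + 74 + 61 + 55) / 6 = 50.6667
Variance = sum((x_i - mean)^2) / n = 353.2222
Std = sqrt(353.2222) = 18.7942
Z = (x - mean) / std
= (38 - 50.6667) / 18.7942
= -12.6667 / 18.7942
= -0.67

-0.67


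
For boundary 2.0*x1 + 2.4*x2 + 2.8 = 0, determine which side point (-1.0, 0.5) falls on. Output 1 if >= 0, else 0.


Compute 2.0 * -1.0 + 2.4 * 0.5 + 2.8
= -2.0 + 1.2 + 2.8
= 2.0
Since 2.0 >= 0, the point is on the positive side.

1


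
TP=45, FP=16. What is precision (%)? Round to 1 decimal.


Precision = TP / (TP + FP) * 100
= 45 / (45 + 16)
= 45 / 61
= 0.7377
= 73.8%

73.8


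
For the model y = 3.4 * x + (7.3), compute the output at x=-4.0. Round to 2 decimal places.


y = 3.4 * -4.0 + (7.3)
= -13.6 + (7.3)
= -6.30

-6.30


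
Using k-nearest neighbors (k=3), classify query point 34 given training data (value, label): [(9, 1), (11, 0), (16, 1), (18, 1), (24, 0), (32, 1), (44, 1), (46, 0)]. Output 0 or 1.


Distances from query 34:
Point 32 (class 1): distance = 2
Point 24 (class 0): distance = 10
Point 44 (class 1): distance = 10
K=3 nearest neighbors: classes = [1, 0, 1]
Votes for class 1: 2 / 3
Majority vote => class 1

1


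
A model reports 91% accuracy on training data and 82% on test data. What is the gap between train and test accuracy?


Gap = train_accuracy - test_accuracy
= 91 - 82
= 9%
This moderate gap may indicate mild overfitting.

9


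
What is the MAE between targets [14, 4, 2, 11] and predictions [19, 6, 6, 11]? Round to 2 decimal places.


Absolute errors: [5, 2, 4, 0]
Sum of absolute errors = 11
MAE = 11 / 4 = 2.75

2.75


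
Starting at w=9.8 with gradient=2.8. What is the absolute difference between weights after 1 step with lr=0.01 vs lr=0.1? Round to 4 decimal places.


With lr=0.01: w_new = 9.8 - 0.01 * 2.8 = 9.772
With lr=0.1: w_new = 9.8 - 0.1 * 2.8 = 9.52
Absolute difference = |9.772 - 9.52|
= 0.2520

0.2520


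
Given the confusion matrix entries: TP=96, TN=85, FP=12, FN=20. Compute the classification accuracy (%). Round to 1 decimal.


Accuracy = (TP + TN) / (TP + TN + FP + FN) * 100
= (96 + 85) / (96 + 85 + 12 + 20)
= 181 / 213
= 0.8498
= 85.0%

85.0


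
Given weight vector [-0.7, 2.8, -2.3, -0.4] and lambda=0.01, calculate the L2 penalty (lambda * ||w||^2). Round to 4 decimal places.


Squaring each weight:
(-0.7)^2 = 0.49
2.8^2 = 7.84
(-2.3)^2 = 5.29
(-0.4)^2 = 0.16
Sum of squares = 13.78
Penalty = 0.01 * 13.78 = 0.1378

0.1378


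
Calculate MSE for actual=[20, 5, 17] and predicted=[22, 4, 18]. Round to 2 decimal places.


Differences: [-2, 1, -1]
Squared errors: [4, 1, 1]
Sum of squared errors = 6
MSE = 6 / 3 = 2.00

2.00


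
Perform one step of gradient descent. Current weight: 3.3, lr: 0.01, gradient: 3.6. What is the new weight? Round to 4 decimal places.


w_new = w_old - lr * gradient
= 3.3 - 0.01 * 3.6
= 3.3 - (0.036)
= 3.2640

3.2640


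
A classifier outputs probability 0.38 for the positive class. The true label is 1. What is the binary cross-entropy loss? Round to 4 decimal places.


For y=1: Loss = -log(p)
= -log(0.38)
= -(-0.9676)
= 0.9676

0.9676


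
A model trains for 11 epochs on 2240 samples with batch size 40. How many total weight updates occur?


Iterations per epoch = 2240 / 40 = 56
Total updates = iterations_per_epoch * epochs
= 56 * 11
= 616

616


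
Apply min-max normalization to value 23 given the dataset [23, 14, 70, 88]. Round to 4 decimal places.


Min = 14, Max = 88
Range = 88 - 14 = 74
Scaled = (x - min) / (max - min)
= (23 - 14) / 74
= 9 / 74
= 0.1216

0.1216


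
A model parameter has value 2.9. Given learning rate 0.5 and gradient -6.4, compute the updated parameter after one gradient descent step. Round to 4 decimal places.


w_new = w_old - lr * gradient
= 2.9 - 0.5 * -6.4
= 2.9 - (-3.2)
= 6.1000

6.1000


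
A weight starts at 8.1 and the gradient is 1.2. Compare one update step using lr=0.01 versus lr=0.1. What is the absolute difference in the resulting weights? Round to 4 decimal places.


With lr=0.01: w_new = 8.1 - 0.01 * 1.2 = 8.088
With lr=0.1: w_new = 8.1 - 0.1 * 1.2 = 7.98
Absolute difference = |8.088 - 7.98|
= 0.1080

0.1080


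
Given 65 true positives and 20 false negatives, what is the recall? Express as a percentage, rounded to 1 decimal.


Recall = TP / (TP + FN) * 100
= 65 / (65 + 20)
= 65 / 85
= 0.7647
= 76.5%

76.5


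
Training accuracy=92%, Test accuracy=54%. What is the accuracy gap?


Gap = train_accuracy - test_accuracy
= 92 - 54
= 38%
This large gap strongly indicates overfitting.

38


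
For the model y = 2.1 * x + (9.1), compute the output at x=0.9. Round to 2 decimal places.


y = 2.1 * 0.9 + (9.1)
= 1.89 + (9.1)
= 10.99

10.99


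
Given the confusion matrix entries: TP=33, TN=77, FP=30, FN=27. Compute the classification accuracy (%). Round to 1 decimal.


Accuracy = (TP + TN) / (TP + TN + FP + FN) * 100
= (33 + 77) / (33 + 77 + 30 + 27)
= 110 / 167
= 0.6587
= 65.9%

65.9


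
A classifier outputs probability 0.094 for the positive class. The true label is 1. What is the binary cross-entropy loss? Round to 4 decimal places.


For y=1: Loss = -log(p)
= -log(0.094)
= -(-2.3645)
= 2.3645

2.3645


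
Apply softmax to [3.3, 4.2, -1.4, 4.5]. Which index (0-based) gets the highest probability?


Softmax is a monotonic transformation, so it preserves the argmax.
We need to find the index of the maximum logit.
Index 0: 3.3
Index 1: 4.2
Index 2: -1.4
Index 3: 4.5
Maximum logit = 4.5 at index 3

3


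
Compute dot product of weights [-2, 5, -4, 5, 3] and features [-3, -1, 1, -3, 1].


Element-wise products:
-2 * -3 = 6
5 * -1 = -5
-4 * 1 = -4
5 * -3 = -15
3 * 1 = 3
Sum = 6 + -5 + -4 + -15 + 3
= -15

-15


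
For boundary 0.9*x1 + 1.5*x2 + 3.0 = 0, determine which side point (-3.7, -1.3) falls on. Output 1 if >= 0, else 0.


Compute 0.9 * -3.7 + 1.5 * -1.3 + 3.0
= -3.33 + -1.95 + 3.0
= -2.28
Since -2.28 < 0, the point is on the negative side.

0


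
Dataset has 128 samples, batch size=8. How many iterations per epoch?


Iterations per epoch = dataset_size / batch_size
= 128 / 8
= 16

16


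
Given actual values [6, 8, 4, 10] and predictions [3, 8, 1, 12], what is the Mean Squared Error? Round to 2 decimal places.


Differences: [3, 0, 3, -2]
Squared errors: [9, 0, 9, 4]
Sum of squared errors = 22
MSE = 22 / 4 = 5.50

5.50


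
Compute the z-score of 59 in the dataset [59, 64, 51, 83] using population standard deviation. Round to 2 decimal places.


Mean = (59 + 64 + 51 + 83) / 4 = 64.25
Variance = sum((x_i - mean)^2) / n = 138.6875
Std = sqrt(138.6875) = 11.7766
Z = (x - mean) / std
= (59 - 64.25) / 11.7766
= -5.25 / 11.7766
= -0.45

-0.45


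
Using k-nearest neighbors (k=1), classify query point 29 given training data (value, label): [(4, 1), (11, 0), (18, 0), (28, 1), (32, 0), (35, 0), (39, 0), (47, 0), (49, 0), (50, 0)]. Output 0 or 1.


Distances from query 29:
Point 28 (class 1): distance = 1
K=1 nearest neighbors: classes = [1]
Votes for class 1: 1 / 1
Majority vote => class 1

1


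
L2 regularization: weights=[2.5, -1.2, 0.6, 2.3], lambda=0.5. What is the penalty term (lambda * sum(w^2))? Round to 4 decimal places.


Squaring each weight:
2.5^2 = 6.25
(-1.2)^2 = 1.44
0.6^2 = 0.36
2.3^2 = 5.29
Sum of squares = 13.34
Penalty = 0.5 * 13.34 = 6.6700

6.6700


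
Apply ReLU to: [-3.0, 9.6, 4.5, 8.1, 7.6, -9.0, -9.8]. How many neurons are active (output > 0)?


ReLU(x) = max(0, x) for each element:
ReLU(-3.0) = 0
ReLU(9.6) = 9.6
ReLU(4.5) = 4.5
ReLU(8.1) = 8.1
ReLU(7.6) = 7.6
ReLU(-9.0) = 0
ReLU(-9.8) = 0
Active neurons (>0): 4

4


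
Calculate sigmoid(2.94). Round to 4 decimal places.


sigmoid(z) = 1 / (1 + exp(-z))
exp(-(2.94)) = exp(-2.94) = 0.0529
1 + 0.0529 = 1.0529
1 / 1.0529 = 0.9498

0.9498


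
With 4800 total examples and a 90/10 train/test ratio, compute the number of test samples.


Train samples = 4800 * 90% = 4320
Test samples = 4800 - 4320
= 480

480
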